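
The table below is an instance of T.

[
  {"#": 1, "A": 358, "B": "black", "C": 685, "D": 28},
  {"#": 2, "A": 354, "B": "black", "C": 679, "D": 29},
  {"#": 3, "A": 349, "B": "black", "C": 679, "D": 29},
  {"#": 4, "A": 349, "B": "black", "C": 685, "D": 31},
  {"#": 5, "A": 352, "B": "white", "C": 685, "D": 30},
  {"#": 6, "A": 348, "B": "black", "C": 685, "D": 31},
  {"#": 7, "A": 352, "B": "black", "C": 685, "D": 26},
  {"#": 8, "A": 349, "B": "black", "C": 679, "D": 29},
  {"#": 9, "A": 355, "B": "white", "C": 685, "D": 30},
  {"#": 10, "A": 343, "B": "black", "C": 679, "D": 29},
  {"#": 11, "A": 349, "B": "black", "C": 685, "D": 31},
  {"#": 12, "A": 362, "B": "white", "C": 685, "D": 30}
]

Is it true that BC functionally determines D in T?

(B=black, C=685): rows 1, 4, 6, 7, 11 → D takes values {28, 31, 26} — violation
(B=black, C=679): rows 2, 3, 8, 10 → D = 29, 29, 29, 29 ✓
(B=white, C=685): rows 5, 9, 12 → D = 30, 30, 30 ✓
Two rows agree on BC but differ on D, so BC → D does not hold.

No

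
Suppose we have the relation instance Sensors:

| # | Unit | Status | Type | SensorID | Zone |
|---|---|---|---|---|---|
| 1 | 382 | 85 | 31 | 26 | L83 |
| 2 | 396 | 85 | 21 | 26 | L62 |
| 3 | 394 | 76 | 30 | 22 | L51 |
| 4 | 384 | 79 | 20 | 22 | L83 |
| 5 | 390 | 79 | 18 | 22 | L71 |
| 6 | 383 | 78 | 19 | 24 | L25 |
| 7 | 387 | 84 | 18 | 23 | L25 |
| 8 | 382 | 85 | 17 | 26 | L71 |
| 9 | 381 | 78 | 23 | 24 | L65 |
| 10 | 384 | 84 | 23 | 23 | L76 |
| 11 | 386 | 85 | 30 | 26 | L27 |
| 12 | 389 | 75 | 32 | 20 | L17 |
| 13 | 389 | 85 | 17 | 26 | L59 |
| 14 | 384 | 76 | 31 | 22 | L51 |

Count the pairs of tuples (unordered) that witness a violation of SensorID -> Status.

4

SensorID=26: all 5 rows agree on Status — 0 pairs.
SensorID=22: violating pairs (3,4), (3,5), (4,14), (5,14) — 4 pairs.
SensorID=24: all 2 rows agree on Status — 0 pairs.
SensorID=23: all 2 rows agree on Status — 0 pairs.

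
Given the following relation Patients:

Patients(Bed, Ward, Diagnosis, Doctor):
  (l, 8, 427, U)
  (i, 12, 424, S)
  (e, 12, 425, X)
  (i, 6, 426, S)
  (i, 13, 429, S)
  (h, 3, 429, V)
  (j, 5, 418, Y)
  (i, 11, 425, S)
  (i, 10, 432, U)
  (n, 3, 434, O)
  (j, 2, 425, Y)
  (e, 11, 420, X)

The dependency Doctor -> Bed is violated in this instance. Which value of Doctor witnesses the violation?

Doctor=U: 2 rows → Bed takes values {l, i} — violation
Doctor=S: 4 rows → Bed = i, i, i, i ✓
Doctor=X: 2 rows → Bed = e, e ✓
Doctor=V: 1 row → Bed = h ✓
Doctor=Y: 2 rows → Bed = j, j ✓
Doctor=O: 1 row → Bed = n ✓
The only Doctor value with inconsistent Bed is Doctor=U.

U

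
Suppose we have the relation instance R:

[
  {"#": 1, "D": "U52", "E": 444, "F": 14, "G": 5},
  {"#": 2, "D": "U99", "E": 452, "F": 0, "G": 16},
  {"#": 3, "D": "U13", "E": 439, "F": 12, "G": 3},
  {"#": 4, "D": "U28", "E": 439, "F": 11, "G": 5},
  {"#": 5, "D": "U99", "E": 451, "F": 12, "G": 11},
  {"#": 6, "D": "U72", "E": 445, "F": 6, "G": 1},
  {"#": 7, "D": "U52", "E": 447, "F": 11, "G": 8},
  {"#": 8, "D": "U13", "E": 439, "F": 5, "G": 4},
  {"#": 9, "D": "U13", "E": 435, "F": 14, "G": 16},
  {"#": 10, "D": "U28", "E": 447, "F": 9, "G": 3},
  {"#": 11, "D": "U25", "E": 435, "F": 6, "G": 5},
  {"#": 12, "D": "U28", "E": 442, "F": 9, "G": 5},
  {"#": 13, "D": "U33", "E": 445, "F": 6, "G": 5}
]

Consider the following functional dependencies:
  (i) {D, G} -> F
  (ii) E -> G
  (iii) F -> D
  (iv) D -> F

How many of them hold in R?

(i) {D, G} -> F: (D=U28, G=5): rows 4, 12 → F takes values {11, 9} — violation — fails.
(ii) E -> G: E=439: rows 3, 4, 8 → G takes values {3, 5, 4} — violation; E=445: rows 6, 13 → G takes values {1, 5} — violation; E=447: rows 7, 10 → G takes values {8, 3} — violation; E=435: rows 9, 11 → G takes values {16, 5} — violation — fails.
(iii) F -> D: F=14: rows 1, 9 → D takes values {U52, U13} — violation; F=12: rows 3, 5 → D takes values {U13, U99} — violation; F=11: rows 4, 7 → D takes values {U28, U52} — violation; F=6: rows 6, 11, 13 → D takes values {U72, U25, U33} — violation — fails.
(iv) D -> F: D=U52: rows 1, 7 → F takes values {14, 11} — violation; D=U99: rows 2, 5 → F takes values {0, 12} — violation; D=U13: rows 3, 8, 9 → F takes values {12, 5, 14} — violation; D=U28: rows 4, 10, 12 → F takes values {11, 9} — violation — fails.
None of the 4 dependencies hold.

0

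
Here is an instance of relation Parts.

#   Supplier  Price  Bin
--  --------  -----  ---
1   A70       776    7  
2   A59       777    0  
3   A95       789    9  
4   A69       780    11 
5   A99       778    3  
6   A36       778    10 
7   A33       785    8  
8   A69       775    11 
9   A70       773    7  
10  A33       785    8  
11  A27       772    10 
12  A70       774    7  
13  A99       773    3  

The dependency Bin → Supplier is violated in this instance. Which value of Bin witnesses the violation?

Bin=7: rows 1, 9, 12 → Supplier = A70, A70, A70 ✓
Bin=0: row 2 → Supplier = A59 ✓
Bin=9: row 3 → Supplier = A95 ✓
Bin=11: rows 4, 8 → Supplier = A69, A69 ✓
Bin=3: rows 5, 13 → Supplier = A99, A99 ✓
Bin=10: rows 6, 11 → Supplier takes values {A36, A27} — violation
Bin=8: rows 7, 10 → Supplier = A33, A33 ✓
The only Bin value with inconsistent Supplier is Bin=10.

10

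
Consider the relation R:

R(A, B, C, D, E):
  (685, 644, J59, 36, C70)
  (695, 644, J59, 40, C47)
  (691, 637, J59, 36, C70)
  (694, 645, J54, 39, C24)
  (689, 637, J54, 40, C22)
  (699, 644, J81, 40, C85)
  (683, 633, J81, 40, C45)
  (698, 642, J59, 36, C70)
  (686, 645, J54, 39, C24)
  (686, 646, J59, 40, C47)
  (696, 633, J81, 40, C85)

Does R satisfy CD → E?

No

(C=J59, D=36): 3 rows → E = C70, C70, C70 ✓
(C=J59, D=40): 2 rows → E = C47, C47 ✓
(C=J54, D=39): 2 rows → E = C24, C24 ✓
(C=J54, D=40): 1 row → E = C22 ✓
(C=J81, D=40): 3 rows → E takes values {C85, C45} — violation
Two rows agree on CD but differ on E, so CD → E does not hold.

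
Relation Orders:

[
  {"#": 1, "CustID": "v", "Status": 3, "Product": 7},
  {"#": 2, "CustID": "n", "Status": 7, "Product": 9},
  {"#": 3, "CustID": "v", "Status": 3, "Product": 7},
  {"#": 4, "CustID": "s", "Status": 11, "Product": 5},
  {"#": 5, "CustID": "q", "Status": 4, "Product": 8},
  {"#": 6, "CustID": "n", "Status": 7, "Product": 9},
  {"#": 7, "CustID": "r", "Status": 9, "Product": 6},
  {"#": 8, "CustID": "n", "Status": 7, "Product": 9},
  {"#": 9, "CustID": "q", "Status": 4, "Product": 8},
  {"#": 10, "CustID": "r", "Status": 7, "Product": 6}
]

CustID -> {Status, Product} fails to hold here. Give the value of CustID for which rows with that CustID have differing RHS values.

CustID=v: rows 1, 3 → {Status,Product} = (3, 7), (3, 7) ✓
CustID=n: rows 2, 6, 8 → {Status,Product} = (7, 9), (7, 9), (7, 9) ✓
CustID=s: row 4 → {Status,Product} = (11, 5) ✓
CustID=q: rows 5, 9 → {Status,Product} = (4, 8), (4, 8) ✓
CustID=r: rows 7, 10 → {Status,Product} takes values {(9, 6), (7, 6)} — violation
The only CustID value with inconsistent RHS is CustID=r.

r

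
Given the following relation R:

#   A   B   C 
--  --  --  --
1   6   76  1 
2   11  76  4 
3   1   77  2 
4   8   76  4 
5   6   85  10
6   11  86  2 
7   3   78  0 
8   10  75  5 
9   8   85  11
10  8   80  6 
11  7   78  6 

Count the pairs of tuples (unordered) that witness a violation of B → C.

B=76: violating pairs (1,2), (1,4) — 2 pairs.
B=85: violating pairs (5,9) — 1 pair.
B=78: violating pairs (7,11) — 1 pair.

4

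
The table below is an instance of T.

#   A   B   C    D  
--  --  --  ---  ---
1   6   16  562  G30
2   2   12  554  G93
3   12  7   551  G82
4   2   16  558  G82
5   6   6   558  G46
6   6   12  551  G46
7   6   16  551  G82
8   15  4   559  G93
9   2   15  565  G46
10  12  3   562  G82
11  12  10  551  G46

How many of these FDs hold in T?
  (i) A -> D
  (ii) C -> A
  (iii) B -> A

(i) A -> D: A=6: rows 1, 5, 6, 7 → D takes values {G30, G46, G82} — violation; A=2: rows 2, 4, 9 → D takes values {G93, G82, G46} — violation; A=12: rows 3, 10, 11 → D takes values {G82, G46} — violation — fails.
(ii) C -> A: C=562: rows 1, 10 → A takes values {6, 12} — violation; C=551: rows 3, 6, 7, 11 → A takes values {12, 6} — violation; C=558: rows 4, 5 → A takes values {2, 6} — violation — fails.
(iii) B -> A: B=16: rows 1, 4, 7 → A takes values {6, 2} — violation; B=12: rows 2, 6 → A takes values {2, 6} — violation — fails.
None of the 3 dependencies hold.

0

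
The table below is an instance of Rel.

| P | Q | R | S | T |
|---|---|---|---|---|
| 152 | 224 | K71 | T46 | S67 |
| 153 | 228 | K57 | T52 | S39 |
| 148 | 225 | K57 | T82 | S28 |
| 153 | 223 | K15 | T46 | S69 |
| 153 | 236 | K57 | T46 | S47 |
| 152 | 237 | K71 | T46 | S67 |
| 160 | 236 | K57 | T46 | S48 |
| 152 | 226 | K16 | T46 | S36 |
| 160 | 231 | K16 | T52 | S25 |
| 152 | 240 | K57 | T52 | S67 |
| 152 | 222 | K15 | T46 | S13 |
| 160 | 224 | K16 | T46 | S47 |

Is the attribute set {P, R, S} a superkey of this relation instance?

No

Two distinct rows share (P=152, R=K71, S=T46), so {P, R, S} does not determine every attribute — not a superkey.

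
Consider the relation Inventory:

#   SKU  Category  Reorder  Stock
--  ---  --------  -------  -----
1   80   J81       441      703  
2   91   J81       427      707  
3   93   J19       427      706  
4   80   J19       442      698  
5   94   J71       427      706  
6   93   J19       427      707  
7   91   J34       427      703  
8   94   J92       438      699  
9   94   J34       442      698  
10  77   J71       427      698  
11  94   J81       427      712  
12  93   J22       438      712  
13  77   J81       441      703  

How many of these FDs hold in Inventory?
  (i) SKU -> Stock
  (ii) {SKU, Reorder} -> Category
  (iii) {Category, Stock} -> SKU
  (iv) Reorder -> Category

(i) SKU -> Stock: SKU=80: rows 1, 4 → Stock takes values {703, 698} — violation; SKU=91: rows 2, 7 → Stock takes values {707, 703} — violation; SKU=93: rows 3, 6, 12 → Stock takes values {706, 707, 712} — violation; SKU=94: rows 5, 8, 9, 11 → Stock takes values {706, 699, 698, 712} — violation; SKU=77: rows 10, 13 → Stock takes values {698, 703} — violation — fails.
(ii) {SKU, Reorder} -> Category: (SKU=91, Reorder=427): rows 2, 7 → Category takes values {J81, J34} — violation; (SKU=94, Reorder=427): rows 5, 11 → Category takes values {J71, J81} — violation — fails.
(iii) {Category, Stock} -> SKU: (Category=J81, Stock=703): rows 1, 13 → SKU takes values {80, 77} — violation — fails.
(iv) Reorder -> Category: Reorder=427: rows 2, 3, 5, 6, 7, 10, 11 → Category takes values {J81, J19, J71, J34} — violation; Reorder=442: rows 4, 9 → Category takes values {J19, J34} — violation; Reorder=438: rows 8, 12 → Category takes values {J92, J22} — violation — fails.
None of the 4 dependencies hold.

0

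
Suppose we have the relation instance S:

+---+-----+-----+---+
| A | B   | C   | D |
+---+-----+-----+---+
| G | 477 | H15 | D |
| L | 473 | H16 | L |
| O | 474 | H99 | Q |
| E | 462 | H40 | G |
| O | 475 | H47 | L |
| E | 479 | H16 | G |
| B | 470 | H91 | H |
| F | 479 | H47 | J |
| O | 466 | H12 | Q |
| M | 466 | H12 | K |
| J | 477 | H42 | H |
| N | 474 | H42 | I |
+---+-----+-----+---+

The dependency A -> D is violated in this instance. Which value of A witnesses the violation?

A=G: 1 row → D = D ✓
A=L: 1 row → D = L ✓
A=O: 3 rows → D takes values {Q, L} — violation
A=E: 2 rows → D = G, G ✓
A=B: 1 row → D = H ✓
A=F: 1 row → D = J ✓
A=M: 1 row → D = K ✓
A=J: 1 row → D = H ✓
A=N: 1 row → D = I ✓
The only A value with inconsistent D is A=O.

O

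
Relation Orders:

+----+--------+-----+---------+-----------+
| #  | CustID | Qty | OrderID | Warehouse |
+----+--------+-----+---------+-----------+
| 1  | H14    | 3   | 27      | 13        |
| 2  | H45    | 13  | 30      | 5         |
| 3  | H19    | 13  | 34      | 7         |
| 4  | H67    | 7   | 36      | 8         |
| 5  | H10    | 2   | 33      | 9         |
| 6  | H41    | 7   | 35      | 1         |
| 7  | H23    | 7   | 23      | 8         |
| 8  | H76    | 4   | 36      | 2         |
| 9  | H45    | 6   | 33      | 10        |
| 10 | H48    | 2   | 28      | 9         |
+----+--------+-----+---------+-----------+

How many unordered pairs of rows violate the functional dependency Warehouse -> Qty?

Warehouse=8: all 2 rows agree on Qty — 0 pairs.
Warehouse=9: all 2 rows agree on Qty — 0 pairs.

0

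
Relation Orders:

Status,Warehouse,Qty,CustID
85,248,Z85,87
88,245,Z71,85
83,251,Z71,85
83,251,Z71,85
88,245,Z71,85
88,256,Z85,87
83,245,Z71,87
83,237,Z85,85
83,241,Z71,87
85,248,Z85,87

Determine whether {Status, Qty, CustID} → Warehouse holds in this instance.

(Status=85, Qty=Z85, CustID=87): 2 rows → Warehouse = 248, 248 ✓
(Status=88, Qty=Z71, CustID=85): 2 rows → Warehouse = 245, 245 ✓
(Status=83, Qty=Z71, CustID=85): 2 rows → Warehouse = 251, 251 ✓
(Status=88, Qty=Z85, CustID=87): 1 row → Warehouse = 256 ✓
(Status=83, Qty=Z71, CustID=87): 2 rows → Warehouse takes values {245, 241} — violation
(Status=83, Qty=Z85, CustID=85): 1 row → Warehouse = 237 ✓
Two rows agree on {Status, Qty, CustID} but differ on Warehouse, so {Status, Qty, CustID} → Warehouse does not hold.

No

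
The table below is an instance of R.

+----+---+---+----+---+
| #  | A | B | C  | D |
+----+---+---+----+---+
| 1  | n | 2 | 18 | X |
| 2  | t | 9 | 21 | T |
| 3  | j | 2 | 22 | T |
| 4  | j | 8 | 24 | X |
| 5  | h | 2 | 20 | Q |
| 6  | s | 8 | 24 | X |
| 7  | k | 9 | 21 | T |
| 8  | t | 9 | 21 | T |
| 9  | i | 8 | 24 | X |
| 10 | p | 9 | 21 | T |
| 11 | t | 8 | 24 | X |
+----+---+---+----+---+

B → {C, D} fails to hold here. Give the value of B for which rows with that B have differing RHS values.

2

B=2: rows 1, 3, 5 → {C,D} takes values {(18, X), (22, T), (20, Q)} — violation
B=9: rows 2, 7, 8, 10 → {C,D} = (21, T), (21, T), (21, T), (21, T) ✓
B=8: rows 4, 6, 9, 11 → {C,D} = (24, X), (24, X), (24, X), (24, X) ✓
The only B value with inconsistent RHS is B=2.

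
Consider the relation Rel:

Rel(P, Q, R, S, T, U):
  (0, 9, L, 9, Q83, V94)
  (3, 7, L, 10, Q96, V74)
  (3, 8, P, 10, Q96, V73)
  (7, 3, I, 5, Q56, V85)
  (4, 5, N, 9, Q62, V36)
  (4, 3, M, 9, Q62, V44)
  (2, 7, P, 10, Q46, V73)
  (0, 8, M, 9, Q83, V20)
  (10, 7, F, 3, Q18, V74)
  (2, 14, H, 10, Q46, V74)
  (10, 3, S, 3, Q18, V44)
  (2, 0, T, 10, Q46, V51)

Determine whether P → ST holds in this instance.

P=0: 2 rows → {S,T} = (9, Q83), (9, Q83) ✓
P=3: 2 rows → {S,T} = (10, Q96), (10, Q96) ✓
P=7: 1 row → {S,T} = (5, Q56) ✓
P=4: 2 rows → {S,T} = (9, Q62), (9, Q62) ✓
P=2: 3 rows → {S,T} = (10, Q46), (10, Q46), (10, Q46) ✓
P=10: 2 rows → {S,T} = (3, Q18), (3, Q18) ✓
Every P value is associated with a single ST value, so P → ST holds.

Yes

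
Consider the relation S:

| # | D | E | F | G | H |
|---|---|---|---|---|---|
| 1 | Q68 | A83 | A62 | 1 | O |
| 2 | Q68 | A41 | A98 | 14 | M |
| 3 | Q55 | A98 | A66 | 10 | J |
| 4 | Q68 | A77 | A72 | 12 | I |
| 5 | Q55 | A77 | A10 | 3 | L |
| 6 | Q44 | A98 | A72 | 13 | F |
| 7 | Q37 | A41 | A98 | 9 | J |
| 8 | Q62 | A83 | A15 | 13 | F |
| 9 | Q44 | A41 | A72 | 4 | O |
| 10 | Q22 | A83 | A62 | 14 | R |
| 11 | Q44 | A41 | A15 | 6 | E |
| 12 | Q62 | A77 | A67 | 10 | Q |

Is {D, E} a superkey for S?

No

Rows 9 and 11 have the same {D, E} value (D=Q44, E=A41) but are distinct tuples, so {D, E} does not determine every attribute — not a superkey.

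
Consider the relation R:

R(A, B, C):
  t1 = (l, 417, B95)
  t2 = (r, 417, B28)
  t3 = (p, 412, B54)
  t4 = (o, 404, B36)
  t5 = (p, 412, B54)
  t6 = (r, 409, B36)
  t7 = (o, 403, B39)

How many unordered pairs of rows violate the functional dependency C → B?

1

C=B54: all 2 rows agree on B — 0 pairs.
C=B36: violating pairs (4,6) — 1 pair.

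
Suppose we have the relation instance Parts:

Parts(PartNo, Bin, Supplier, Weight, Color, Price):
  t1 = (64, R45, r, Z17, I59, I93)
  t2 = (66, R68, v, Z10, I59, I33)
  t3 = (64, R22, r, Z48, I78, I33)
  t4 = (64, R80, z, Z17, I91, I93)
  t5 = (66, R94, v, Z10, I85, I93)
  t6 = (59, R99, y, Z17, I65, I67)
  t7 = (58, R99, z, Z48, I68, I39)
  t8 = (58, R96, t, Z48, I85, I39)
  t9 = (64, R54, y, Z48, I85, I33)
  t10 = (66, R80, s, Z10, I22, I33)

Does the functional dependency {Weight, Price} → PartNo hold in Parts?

(Weight=Z17, Price=I93): rows 1, 4 → PartNo = 64, 64 ✓
(Weight=Z10, Price=I33): rows 2, 10 → PartNo = 66, 66 ✓
(Weight=Z48, Price=I33): rows 3, 9 → PartNo = 64, 64 ✓
(Weight=Z10, Price=I93): row 5 → PartNo = 66 ✓
(Weight=Z17, Price=I67): row 6 → PartNo = 59 ✓
(Weight=Z48, Price=I39): rows 7, 8 → PartNo = 58, 58 ✓
Every {Weight, Price} value is associated with a single PartNo value, so {Weight, Price} → PartNo holds.

Yes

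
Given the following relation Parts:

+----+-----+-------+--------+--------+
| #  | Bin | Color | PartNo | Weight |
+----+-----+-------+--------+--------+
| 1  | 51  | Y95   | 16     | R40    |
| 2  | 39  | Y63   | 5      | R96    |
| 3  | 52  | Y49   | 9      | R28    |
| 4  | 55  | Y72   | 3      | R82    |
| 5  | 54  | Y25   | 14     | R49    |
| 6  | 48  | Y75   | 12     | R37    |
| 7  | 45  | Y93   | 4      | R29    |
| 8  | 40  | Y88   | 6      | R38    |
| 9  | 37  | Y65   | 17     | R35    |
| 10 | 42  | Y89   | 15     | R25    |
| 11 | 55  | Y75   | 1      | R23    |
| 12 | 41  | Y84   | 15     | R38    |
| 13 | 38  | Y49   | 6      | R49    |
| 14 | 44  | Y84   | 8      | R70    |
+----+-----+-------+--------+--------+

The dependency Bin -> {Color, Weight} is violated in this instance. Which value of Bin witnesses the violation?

55

Bin=51: row 1 → {Color,Weight} = (Y95, R40) ✓
Bin=39: row 2 → {Color,Weight} = (Y63, R96) ✓
Bin=52: row 3 → {Color,Weight} = (Y49, R28) ✓
Bin=55: rows 4, 11 → {Color,Weight} takes values {(Y72, R82), (Y75, R23)} — violation
Bin=54: row 5 → {Color,Weight} = (Y25, R49) ✓
Bin=48: row 6 → {Color,Weight} = (Y75, R37) ✓
Bin=45: row 7 → {Color,Weight} = (Y93, R29) ✓
Bin=40: row 8 → {Color,Weight} = (Y88, R38) ✓
Bin=37: row 9 → {Color,Weight} = (Y65, R35) ✓
Bin=42: row 10 → {Color,Weight} = (Y89, R25) ✓
Bin=41: row 12 → {Color,Weight} = (Y84, R38) ✓
Bin=38: row 13 → {Color,Weight} = (Y49, R49) ✓
Bin=44: row 14 → {Color,Weight} = (Y84, R70) ✓
The only Bin value with inconsistent RHS is Bin=55.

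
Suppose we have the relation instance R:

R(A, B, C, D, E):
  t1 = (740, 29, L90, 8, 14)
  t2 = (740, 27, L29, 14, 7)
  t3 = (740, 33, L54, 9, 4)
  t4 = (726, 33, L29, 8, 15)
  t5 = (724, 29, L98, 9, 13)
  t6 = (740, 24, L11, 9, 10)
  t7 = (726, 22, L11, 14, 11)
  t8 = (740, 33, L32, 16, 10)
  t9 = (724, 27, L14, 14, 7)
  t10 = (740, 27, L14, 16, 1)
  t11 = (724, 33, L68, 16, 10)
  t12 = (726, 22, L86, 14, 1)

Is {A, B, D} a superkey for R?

Rows 7 and 12 have the same {A, B, D} value (A=726, B=22, D=14) but are distinct tuples, so {A, B, D} does not determine every attribute — not a superkey.

No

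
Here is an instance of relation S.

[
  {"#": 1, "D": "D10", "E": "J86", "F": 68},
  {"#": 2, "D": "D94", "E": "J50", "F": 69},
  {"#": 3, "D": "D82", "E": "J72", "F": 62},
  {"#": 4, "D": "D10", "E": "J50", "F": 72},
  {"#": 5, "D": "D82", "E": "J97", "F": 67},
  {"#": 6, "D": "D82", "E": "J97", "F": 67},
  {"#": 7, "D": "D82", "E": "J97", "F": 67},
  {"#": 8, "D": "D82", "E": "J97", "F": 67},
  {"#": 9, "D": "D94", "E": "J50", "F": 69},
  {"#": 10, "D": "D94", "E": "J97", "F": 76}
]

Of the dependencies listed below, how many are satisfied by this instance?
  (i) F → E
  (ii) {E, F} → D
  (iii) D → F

2

(i) F → E: every LHS value maps to a single RHS value — holds.
(ii) {E, F} → D: every LHS value maps to a single RHS value — holds.
(iii) D → F: D=D10: rows 1, 4 → F takes values {68, 72} — violation; D=D94: rows 2, 9, 10 → F takes values {69, 76} — violation; D=D82: rows 3, 5, 6, 7, 8 → F takes values {62, 67} — violation — fails.
2 of the 3 dependencies hold.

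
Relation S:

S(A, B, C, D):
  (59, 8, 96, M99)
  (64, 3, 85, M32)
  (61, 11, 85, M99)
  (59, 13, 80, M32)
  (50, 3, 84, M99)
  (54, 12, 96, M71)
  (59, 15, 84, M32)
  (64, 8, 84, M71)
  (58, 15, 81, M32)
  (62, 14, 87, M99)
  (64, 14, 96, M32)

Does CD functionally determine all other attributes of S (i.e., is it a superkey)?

Yes

All 11 rows have distinct CD values, so CD → (all attributes) holds and CD is a superkey.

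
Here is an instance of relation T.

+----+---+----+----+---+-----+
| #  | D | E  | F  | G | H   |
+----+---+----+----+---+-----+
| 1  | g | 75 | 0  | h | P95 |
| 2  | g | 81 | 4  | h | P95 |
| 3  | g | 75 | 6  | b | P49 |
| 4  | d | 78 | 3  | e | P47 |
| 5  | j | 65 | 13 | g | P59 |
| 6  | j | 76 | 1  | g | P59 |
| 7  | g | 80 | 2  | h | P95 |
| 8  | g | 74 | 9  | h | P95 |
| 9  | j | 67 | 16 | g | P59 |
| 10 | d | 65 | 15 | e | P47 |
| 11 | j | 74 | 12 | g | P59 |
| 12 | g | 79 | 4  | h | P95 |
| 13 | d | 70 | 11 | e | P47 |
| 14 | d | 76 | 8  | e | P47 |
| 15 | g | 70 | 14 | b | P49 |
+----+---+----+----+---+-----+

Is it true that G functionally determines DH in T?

Yes

G=h: rows 1, 2, 7, 8, 12 → {D,H} = (g, P95), (g, P95), (g, P95), (g, P95), (g, P95) ✓
G=b: rows 3, 15 → {D,H} = (g, P49), (g, P49) ✓
G=e: rows 4, 10, 13, 14 → {D,H} = (d, P47), (d, P47), (d, P47), (d, P47) ✓
G=g: rows 5, 6, 9, 11 → {D,H} = (j, P59), (j, P59), (j, P59), (j, P59) ✓
Every G value is associated with a single DH value, so G → DH holds.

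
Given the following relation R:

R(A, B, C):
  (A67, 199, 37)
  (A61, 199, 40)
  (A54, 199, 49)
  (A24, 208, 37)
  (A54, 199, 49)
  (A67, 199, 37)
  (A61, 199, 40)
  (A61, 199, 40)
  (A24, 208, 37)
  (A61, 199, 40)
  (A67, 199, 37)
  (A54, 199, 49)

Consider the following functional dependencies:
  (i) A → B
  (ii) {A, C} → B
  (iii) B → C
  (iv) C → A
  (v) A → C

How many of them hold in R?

(i) A → B: every LHS value maps to a single RHS value — holds.
(ii) {A, C} → B: every LHS value maps to a single RHS value — holds.
(iii) B → C: B=199: 10 rows → C takes values {37, 40, 49} — violation — fails.
(iv) C → A: C=37: 5 rows → A takes values {A67, A24} — violation — fails.
(v) A → C: every LHS value maps to a single RHS value — holds.
3 of the 5 dependencies hold.

3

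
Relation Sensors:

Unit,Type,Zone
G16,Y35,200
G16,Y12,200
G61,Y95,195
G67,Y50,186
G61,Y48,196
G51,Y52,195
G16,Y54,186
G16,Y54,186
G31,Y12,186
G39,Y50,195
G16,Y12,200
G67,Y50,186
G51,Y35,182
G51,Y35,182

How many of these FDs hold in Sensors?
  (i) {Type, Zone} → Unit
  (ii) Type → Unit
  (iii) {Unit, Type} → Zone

2

(i) {Type, Zone} → Unit: every LHS value maps to a single RHS value — holds.
(ii) Type → Unit: Type=Y35: 3 rows → Unit takes values {G16, G51} — violation; Type=Y12: 3 rows → Unit takes values {G16, G31} — violation; Type=Y50: 3 rows → Unit takes values {G67, G39} — violation — fails.
(iii) {Unit, Type} → Zone: every LHS value maps to a single RHS value — holds.
2 of the 3 dependencies hold.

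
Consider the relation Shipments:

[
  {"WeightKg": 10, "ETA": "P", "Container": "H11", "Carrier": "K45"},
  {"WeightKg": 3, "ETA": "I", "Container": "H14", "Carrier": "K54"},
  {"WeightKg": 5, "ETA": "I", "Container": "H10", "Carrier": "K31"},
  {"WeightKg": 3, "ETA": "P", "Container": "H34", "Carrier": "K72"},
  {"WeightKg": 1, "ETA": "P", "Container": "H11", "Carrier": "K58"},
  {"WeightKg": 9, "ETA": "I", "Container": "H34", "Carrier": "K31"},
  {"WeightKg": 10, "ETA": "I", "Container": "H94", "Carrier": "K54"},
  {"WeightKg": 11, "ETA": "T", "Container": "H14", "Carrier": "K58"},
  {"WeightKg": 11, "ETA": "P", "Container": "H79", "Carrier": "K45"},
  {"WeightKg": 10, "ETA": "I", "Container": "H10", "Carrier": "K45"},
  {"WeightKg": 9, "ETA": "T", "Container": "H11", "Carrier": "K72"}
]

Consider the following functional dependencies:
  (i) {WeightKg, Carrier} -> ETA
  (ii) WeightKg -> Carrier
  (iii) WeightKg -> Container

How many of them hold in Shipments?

0

(i) {WeightKg, Carrier} -> ETA: (WeightKg=10, Carrier=K45): 2 rows → ETA takes values {P, I} — violation — fails.
(ii) WeightKg -> Carrier: WeightKg=10: 3 rows → Carrier takes values {K45, K54} — violation; WeightKg=3: 2 rows → Carrier takes values {K54, K72} — violation; WeightKg=9: 2 rows → Carrier takes values {K31, K72} — violation; WeightKg=11: 2 rows → Carrier takes values {K58, K45} — violation — fails.
(iii) WeightKg -> Container: WeightKg=10: 3 rows → Container takes values {H11, H94, H10} — violation; WeightKg=3: 2 rows → Container takes values {H14, H34} — violation; WeightKg=9: 2 rows → Container takes values {H34, H11} — violation; WeightKg=11: 2 rows → Container takes values {H14, H79} — violation — fails.
None of the 3 dependencies hold.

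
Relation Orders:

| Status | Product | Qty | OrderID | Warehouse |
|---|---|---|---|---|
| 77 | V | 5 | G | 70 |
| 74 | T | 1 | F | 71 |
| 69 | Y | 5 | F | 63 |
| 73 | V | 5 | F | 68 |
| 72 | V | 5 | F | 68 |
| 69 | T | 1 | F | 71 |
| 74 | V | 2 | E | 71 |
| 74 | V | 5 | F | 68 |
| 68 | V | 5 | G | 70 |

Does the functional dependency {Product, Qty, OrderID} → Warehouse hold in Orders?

Yes

(Product=V, Qty=5, OrderID=G): 2 rows → Warehouse = 70, 70 ✓
(Product=T, Qty=1, OrderID=F): 2 rows → Warehouse = 71, 71 ✓
(Product=Y, Qty=5, OrderID=F): 1 row → Warehouse = 63 ✓
(Product=V, Qty=5, OrderID=F): 3 rows → Warehouse = 68, 68, 68 ✓
(Product=V, Qty=2, OrderID=E): 1 row → Warehouse = 71 ✓
Every {Product, Qty, OrderID} value is associated with a single Warehouse value, so {Product, Qty, OrderID} → Warehouse holds.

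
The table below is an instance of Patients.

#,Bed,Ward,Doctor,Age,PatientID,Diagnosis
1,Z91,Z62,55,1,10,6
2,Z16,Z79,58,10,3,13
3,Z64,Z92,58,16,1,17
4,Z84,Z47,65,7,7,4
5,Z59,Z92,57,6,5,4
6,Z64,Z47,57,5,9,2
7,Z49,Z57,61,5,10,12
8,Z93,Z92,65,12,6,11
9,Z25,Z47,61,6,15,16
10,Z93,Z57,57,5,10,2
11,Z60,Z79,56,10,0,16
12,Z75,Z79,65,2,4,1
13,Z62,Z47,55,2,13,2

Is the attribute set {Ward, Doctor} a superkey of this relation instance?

Yes

All 13 rows have distinct {Ward, Doctor} values, so {Ward, Doctor} → (all attributes) holds and {Ward, Doctor} is a superkey.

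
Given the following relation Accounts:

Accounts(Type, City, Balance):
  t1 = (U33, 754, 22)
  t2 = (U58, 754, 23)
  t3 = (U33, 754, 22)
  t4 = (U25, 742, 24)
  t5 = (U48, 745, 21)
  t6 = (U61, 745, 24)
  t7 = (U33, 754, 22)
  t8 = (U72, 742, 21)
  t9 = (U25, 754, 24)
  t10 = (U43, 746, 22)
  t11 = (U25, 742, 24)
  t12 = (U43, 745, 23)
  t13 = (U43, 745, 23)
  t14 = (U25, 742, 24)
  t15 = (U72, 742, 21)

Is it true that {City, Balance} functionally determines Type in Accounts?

Yes

(City=754, Balance=22): rows 1, 3, 7 → Type = U33, U33, U33 ✓
(City=754, Balance=23): row 2 → Type = U58 ✓
(City=742, Balance=24): rows 4, 11, 14 → Type = U25, U25, U25 ✓
(City=745, Balance=21): row 5 → Type = U48 ✓
(City=745, Balance=24): row 6 → Type = U61 ✓
(City=742, Balance=21): rows 8, 15 → Type = U72, U72 ✓
(City=754, Balance=24): row 9 → Type = U25 ✓
(City=746, Balance=22): row 10 → Type = U43 ✓
(City=745, Balance=23): rows 12, 13 → Type = U43, U43 ✓
Every {City, Balance} value is associated with a single Type value, so {City, Balance} -> Type holds.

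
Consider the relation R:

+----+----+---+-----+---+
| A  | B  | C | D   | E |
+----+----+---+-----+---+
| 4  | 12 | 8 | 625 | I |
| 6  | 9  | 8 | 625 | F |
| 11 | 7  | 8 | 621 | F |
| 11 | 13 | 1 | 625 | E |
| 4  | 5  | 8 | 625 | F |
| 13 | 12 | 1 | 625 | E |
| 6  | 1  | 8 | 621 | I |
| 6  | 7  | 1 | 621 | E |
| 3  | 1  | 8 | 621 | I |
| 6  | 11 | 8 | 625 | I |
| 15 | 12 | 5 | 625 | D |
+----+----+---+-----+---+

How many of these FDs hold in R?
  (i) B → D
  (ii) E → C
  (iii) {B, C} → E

(i) B → D: every LHS value maps to a single RHS value — holds.
(ii) E → C: every LHS value maps to a single RHS value — holds.
(iii) {B, C} → E: every LHS value maps to a single RHS value — holds.
3 of the 3 dependencies hold.

3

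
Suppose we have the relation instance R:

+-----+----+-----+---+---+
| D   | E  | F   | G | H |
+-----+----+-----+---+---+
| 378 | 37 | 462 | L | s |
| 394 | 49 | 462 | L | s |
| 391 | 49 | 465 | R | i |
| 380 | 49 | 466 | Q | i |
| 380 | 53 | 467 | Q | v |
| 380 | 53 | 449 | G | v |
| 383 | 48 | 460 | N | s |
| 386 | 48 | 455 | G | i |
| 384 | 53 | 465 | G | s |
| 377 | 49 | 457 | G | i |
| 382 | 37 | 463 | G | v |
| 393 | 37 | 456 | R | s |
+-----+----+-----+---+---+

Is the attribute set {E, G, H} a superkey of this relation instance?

All 12 rows have distinct {E, G, H} values, so {E, G, H} → (all attributes) holds and {E, G, H} is a superkey.

Yes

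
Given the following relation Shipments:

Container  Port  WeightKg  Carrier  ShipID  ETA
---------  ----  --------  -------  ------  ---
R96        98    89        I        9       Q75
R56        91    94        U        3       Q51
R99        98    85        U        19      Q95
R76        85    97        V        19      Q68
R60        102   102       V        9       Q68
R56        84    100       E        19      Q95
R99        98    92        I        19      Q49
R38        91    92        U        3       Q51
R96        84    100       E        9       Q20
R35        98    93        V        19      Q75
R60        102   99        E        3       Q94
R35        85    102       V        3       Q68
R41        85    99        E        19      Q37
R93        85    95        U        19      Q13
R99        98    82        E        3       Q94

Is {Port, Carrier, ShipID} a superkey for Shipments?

Two distinct rows share (Port=91, Carrier=U, ShipID=3), so {Port, Carrier, ShipID} does not determine every attribute — not a superkey.

No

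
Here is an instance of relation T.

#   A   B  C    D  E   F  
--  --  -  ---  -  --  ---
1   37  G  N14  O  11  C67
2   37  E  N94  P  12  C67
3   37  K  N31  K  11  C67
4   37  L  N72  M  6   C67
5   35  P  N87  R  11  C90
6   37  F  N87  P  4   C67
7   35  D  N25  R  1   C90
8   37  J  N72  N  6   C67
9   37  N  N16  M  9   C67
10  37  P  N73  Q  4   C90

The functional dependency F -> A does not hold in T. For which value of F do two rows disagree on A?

F=C67: rows 1, 2, 3, 4, 6, 8, 9 → A = 37, 37, 37, 37, 37, 37, 37 ✓
F=C90: rows 5, 7, 10 → A takes values {35, 37} — violation
The only F value with inconsistent A is F=C90.

C90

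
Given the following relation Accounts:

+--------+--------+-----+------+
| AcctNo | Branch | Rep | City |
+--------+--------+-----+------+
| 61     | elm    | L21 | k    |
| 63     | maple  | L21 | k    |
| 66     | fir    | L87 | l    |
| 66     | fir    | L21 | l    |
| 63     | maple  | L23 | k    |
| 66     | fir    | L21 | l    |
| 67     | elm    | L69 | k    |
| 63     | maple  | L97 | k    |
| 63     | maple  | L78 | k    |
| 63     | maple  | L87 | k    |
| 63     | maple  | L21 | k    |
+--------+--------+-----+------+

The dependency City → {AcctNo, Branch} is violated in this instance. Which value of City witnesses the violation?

City=k: 8 rows → {AcctNo,Branch} takes values {(61, elm), (63, maple), (67, elm)} — violation
City=l: 3 rows → {AcctNo,Branch} = (66, fir), (66, fir), (66, fir) ✓
The only City value with inconsistent RHS is City=k.

k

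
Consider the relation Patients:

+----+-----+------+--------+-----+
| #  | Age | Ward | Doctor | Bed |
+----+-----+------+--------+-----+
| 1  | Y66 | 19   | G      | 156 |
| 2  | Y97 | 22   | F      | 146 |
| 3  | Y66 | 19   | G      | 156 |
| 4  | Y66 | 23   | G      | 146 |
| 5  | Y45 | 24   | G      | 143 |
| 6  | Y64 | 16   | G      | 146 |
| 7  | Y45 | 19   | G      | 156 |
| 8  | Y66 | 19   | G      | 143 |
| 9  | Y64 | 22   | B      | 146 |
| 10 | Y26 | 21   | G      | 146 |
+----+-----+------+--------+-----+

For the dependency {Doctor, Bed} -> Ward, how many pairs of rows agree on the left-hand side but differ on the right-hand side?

4

(Doctor=G, Bed=156): all 3 rows agree on Ward — 0 pairs.
(Doctor=G, Bed=146): violating pairs (4,6), (4,10), (6,10) — 3 pairs.
(Doctor=G, Bed=143): violating pairs (5,8) — 1 pair.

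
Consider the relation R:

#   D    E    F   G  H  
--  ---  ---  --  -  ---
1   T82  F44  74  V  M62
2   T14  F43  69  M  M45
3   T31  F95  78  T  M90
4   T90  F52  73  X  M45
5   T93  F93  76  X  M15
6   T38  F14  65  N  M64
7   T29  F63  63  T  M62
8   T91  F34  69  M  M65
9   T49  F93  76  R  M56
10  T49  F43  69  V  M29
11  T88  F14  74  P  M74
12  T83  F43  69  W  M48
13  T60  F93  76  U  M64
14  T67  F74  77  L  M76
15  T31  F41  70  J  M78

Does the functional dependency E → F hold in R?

E=F44: row 1 → F = 74 ✓
E=F43: rows 2, 10, 12 → F = 69, 69, 69 ✓
E=F95: row 3 → F = 78 ✓
E=F52: row 4 → F = 73 ✓
E=F93: rows 5, 9, 13 → F = 76, 76, 76 ✓
E=F14: rows 6, 11 → F takes values {65, 74} — violation
E=F63: row 7 → F = 63 ✓
E=F34: row 8 → F = 69 ✓
E=F74: row 14 → F = 77 ✓
E=F41: row 15 → F = 70 ✓
Two rows agree on E but differ on F, so E → F does not hold.

No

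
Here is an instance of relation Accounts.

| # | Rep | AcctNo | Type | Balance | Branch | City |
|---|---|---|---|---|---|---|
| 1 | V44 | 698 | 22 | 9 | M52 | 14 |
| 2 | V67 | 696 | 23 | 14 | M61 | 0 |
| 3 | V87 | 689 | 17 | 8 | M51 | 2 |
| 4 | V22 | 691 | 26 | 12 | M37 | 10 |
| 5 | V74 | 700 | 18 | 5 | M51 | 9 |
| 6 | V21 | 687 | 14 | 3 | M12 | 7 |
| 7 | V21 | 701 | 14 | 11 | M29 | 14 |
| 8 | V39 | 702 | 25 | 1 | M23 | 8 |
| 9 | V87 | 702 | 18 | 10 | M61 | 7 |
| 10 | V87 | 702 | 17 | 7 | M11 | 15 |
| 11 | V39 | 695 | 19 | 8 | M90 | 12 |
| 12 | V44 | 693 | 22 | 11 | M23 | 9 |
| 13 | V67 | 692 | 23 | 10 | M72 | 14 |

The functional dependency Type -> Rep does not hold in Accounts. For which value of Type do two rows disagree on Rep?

18

Type=22: rows 1, 12 → Rep = V44, V44 ✓
Type=23: rows 2, 13 → Rep = V67, V67 ✓
Type=17: rows 3, 10 → Rep = V87, V87 ✓
Type=26: row 4 → Rep = V22 ✓
Type=18: rows 5, 9 → Rep takes values {V74, V87} — violation
Type=14: rows 6, 7 → Rep = V21, V21 ✓
Type=25: row 8 → Rep = V39 ✓
Type=19: row 11 → Rep = V39 ✓
The only Type value with inconsistent Rep is Type=18.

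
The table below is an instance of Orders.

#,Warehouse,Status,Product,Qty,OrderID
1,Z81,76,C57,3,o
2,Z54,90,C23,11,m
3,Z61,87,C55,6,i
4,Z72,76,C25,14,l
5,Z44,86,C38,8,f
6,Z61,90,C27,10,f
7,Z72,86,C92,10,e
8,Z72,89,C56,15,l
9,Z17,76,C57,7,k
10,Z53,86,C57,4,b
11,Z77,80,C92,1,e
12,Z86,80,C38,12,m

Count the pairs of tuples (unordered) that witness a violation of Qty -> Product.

1

Qty=10: violating pairs (6,7) — 1 pair.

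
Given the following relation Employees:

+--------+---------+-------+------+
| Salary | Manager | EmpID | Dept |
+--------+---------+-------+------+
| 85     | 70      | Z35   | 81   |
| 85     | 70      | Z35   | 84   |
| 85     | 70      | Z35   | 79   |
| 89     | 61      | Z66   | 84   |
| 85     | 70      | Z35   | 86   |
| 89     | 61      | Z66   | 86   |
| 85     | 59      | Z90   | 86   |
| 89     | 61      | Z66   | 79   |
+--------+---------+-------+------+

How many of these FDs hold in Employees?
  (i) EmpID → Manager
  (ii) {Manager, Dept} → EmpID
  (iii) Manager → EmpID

(i) EmpID → Manager: every LHS value maps to a single RHS value — holds.
(ii) {Manager, Dept} → EmpID: every LHS value maps to a single RHS value — holds.
(iii) Manager → EmpID: every LHS value maps to a single RHS value — holds.
3 of the 3 dependencies hold.

3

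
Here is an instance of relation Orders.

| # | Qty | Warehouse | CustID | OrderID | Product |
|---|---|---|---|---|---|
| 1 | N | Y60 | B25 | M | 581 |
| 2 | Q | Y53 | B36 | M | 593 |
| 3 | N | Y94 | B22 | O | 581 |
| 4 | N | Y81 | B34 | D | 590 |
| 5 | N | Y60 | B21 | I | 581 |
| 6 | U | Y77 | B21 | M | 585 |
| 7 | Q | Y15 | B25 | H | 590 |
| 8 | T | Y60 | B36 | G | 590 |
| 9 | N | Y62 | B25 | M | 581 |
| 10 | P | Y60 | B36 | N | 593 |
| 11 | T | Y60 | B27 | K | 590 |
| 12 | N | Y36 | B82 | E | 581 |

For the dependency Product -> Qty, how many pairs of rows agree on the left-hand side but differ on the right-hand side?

6

Product=581: all 5 rows agree on Qty — 0 pairs.
Product=593: violating pairs (2,10) — 1 pair.
Product=590: violating pairs (4,7), (4,8), (4,11), (7,8), (7,11) — 5 pairs.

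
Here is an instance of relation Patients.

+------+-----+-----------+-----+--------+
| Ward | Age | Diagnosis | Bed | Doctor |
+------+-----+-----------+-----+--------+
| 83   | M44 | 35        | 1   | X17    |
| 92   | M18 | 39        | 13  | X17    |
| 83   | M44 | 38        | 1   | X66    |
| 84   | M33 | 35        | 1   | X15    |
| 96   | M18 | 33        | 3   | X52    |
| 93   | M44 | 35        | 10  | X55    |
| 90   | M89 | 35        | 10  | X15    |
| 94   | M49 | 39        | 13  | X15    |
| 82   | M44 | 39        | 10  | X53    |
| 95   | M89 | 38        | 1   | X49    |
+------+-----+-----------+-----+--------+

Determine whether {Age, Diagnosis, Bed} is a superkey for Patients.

Yes

All 10 rows have distinct {Age, Diagnosis, Bed} values, so {Age, Diagnosis, Bed} → (all attributes) holds and {Age, Diagnosis, Bed} is a superkey.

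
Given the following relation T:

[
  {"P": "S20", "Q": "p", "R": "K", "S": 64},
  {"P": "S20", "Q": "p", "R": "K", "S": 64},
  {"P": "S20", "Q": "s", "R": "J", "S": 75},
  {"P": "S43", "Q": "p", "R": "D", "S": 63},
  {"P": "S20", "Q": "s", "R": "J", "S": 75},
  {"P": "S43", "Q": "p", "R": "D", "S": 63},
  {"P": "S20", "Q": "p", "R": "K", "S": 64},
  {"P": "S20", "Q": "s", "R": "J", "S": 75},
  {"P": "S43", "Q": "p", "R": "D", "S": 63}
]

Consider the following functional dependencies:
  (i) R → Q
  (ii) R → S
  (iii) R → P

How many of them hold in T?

(i) R → Q: every LHS value maps to a single RHS value — holds.
(ii) R → S: every LHS value maps to a single RHS value — holds.
(iii) R → P: every LHS value maps to a single RHS value — holds.
3 of the 3 dependencies hold.

3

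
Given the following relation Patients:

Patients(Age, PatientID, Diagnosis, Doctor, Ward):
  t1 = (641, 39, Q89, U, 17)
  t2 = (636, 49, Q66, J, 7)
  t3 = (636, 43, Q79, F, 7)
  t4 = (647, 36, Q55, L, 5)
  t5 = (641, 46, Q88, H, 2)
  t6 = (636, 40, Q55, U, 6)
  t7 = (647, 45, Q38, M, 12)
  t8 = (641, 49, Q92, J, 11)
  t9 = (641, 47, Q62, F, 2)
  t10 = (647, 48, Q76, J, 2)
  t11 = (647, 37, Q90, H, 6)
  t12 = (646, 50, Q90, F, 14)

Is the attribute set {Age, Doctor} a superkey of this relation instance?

All 12 rows have distinct {Age, Doctor} values, so {Age, Doctor} → (all attributes) holds and {Age, Doctor} is a superkey.

Yes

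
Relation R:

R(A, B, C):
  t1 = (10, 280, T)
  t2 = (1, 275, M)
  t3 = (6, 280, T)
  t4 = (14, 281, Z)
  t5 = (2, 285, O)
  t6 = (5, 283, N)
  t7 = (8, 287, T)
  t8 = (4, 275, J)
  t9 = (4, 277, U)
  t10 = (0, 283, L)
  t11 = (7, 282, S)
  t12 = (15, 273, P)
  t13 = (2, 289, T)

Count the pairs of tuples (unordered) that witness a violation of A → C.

2

A=2: violating pairs (5,13) — 1 pair.
A=4: violating pairs (8,9) — 1 pair.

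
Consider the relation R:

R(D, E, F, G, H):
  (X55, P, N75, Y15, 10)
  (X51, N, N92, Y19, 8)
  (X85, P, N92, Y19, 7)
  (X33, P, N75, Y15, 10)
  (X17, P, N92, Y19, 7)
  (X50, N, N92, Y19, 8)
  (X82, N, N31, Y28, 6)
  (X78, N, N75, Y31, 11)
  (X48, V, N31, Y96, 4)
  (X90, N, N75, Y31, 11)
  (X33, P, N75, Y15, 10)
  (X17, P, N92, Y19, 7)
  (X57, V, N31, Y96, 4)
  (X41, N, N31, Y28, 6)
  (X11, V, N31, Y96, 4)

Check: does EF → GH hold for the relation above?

Yes

(E=P, F=N75): 3 rows → {G,H} = (Y15, 10), (Y15, 10), (Y15, 10) ✓
(E=N, F=N92): 2 rows → {G,H} = (Y19, 8), (Y19, 8) ✓
(E=P, F=N92): 3 rows → {G,H} = (Y19, 7), (Y19, 7), (Y19, 7) ✓
(E=N, F=N31): 2 rows → {G,H} = (Y28, 6), (Y28, 6) ✓
(E=N, F=N75): 2 rows → {G,H} = (Y31, 11), (Y31, 11) ✓
(E=V, F=N31): 3 rows → {G,H} = (Y96, 4), (Y96, 4), (Y96, 4) ✓
Every EF value is associated with a single GH value, so EF → GH holds.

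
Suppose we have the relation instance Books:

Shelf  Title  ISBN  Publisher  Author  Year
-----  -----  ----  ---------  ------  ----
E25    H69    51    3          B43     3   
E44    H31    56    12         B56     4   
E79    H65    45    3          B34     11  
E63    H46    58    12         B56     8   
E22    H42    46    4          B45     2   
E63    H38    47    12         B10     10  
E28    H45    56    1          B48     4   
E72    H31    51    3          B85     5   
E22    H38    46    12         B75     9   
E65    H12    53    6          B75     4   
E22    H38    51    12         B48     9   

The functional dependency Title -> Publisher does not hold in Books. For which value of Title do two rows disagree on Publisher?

H31

Title=H69: 1 row → Publisher = 3 ✓
Title=H31: 2 rows → Publisher takes values {12, 3} — violation
Title=H65: 1 row → Publisher = 3 ✓
Title=H46: 1 row → Publisher = 12 ✓
Title=H42: 1 row → Publisher = 4 ✓
Title=H38: 3 rows → Publisher = 12, 12, 12 ✓
Title=H45: 1 row → Publisher = 1 ✓
Title=H12: 1 row → Publisher = 6 ✓
The only Title value with inconsistent Publisher is Title=H31.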